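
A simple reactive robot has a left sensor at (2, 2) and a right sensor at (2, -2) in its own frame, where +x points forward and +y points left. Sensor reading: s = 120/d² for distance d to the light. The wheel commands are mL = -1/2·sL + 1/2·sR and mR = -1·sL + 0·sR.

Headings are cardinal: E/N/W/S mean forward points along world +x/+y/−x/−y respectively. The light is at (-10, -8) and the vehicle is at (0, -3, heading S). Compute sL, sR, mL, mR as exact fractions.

40/51 120/73 1600/3723 -40/51

left sensor world pos  = (2, -5); dL² = 153
right sensor world pos = (-2, -5); dR² = 73
sL = 120/153 = 40/51
sR = 120/73 = 120/73
mL = -1/2·sL + 1/2·sR = 1600/3723
mR = -1·sL + 0·sR = -40/51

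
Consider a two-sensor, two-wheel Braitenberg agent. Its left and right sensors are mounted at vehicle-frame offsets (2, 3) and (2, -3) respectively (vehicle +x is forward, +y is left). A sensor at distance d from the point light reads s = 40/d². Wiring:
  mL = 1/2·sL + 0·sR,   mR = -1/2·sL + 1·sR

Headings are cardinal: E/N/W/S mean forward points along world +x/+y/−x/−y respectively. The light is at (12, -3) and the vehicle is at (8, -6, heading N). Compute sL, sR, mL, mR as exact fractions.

left sensor world pos  = (5, -4); dL² = 50
right sensor world pos = (11, -4); dR² = 2
sL = 40/50 = 4/5
sR = 40/2 = 20
mL = 1/2·sL + 0·sR = 2/5
mR = -1/2·sL + 1·sR = 98/5

4/5 20 2/5 98/5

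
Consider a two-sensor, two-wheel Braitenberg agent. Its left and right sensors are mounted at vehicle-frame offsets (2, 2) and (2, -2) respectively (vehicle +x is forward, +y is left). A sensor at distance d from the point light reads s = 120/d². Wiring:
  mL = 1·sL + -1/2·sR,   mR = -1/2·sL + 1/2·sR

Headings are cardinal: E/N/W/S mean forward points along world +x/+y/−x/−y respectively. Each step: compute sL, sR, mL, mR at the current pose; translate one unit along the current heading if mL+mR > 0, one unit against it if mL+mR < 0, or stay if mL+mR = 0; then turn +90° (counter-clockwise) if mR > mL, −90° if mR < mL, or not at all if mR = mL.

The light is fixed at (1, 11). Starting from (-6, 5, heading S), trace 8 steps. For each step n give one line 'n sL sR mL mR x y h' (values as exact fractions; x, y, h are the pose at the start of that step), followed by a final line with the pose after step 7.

0 120/89 24/29 2412/2581 -672/2581 -6 5 S
1 20/27 60/53 250/1431 280/1431 -6 4 W
2 40/39 120/181 4900/7059 -1280/7059 -7 4 S
3 3/5 15/17 27/170 12/85 -7 3 W
4 120/157 24/17 156/2669 864/2669 -8 3 N
5 60/101 60/73 1350/7373 840/7373 -8 4 W
6 120/169 120/89 540/15041 4800/15041 -9 4 N
7 15/26 3/4 21/104 9/104 -9 5 W
final -10 5 N

n=0: pose=(-6,5,S); sL=120/89, sR=24/29; mL=2412/2581, mR=-672/2581; mL+mR=60/89 → advance +1; mR−mL=-3084/2581 → turn -1·90°
n=1: pose=(-6,4,W); sL=20/27, sR=60/53; mL=250/1431, mR=280/1431; mL+mR=10/27 → advance +1; mR−mL=10/477 → turn +1·90°
n=2: pose=(-7,4,S); sL=40/39, sR=120/181; mL=4900/7059, mR=-1280/7059; mL+mR=20/39 → advance +1; mR−mL=-2060/2353 → turn -1·90°
n=3: pose=(-7,3,W); sL=3/5, sR=15/17; mL=27/170, mR=12/85; mL+mR=3/10 → advance +1; mR−mL=-3/170 → turn -1·90°
n=4: pose=(-8,3,N); sL=120/157, sR=24/17; mL=156/2669, mR=864/2669; mL+mR=60/157 → advance +1; mR−mL=708/2669 → turn +1·90°
n=5: pose=(-8,4,W); sL=60/101, sR=60/73; mL=1350/7373, mR=840/7373; mL+mR=30/101 → advance +1; mR−mL=-510/7373 → turn -1·90°
n=6: pose=(-9,4,N); sL=120/169, sR=120/89; mL=540/15041, mR=4800/15041; mL+mR=60/169 → advance +1; mR−mL=4260/15041 → turn +1·90°
n=7: pose=(-9,5,W); sL=15/26, sR=3/4; mL=21/104, mR=9/104; mL+mR=15/52 → advance +1; mR−mL=-3/26 → turn -1·90°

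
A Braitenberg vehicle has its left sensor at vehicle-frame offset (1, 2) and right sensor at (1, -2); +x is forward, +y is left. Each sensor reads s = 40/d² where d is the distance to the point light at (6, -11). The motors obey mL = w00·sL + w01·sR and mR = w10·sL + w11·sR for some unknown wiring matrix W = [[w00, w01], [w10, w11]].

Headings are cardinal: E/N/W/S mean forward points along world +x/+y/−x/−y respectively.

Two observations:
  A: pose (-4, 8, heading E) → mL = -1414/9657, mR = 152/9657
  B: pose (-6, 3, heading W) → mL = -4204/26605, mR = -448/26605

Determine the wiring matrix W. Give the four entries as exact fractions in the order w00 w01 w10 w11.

obs A: pose=(-4,8,E) → sL=20/261, sR=4/37, mL=-1414/9657, mR=152/9657
obs B: pose=(-6,3,W) → sL=40/313, sR=8/85, mL=-4204/26605, mR=-448/26605
sensor matrix S = [[20/261, 4/37], [40/313, 8/85]]; det S = -339328/51384897
solve [mL_A; mL_B] = S·[w00; w01] and [mR_A; mR_B] = S·[w10; w11]:
  w00 = -1/2, w01 = -1, w10 = -1/2, w11 = 1/2

-1/2 -1 -1/2 1/2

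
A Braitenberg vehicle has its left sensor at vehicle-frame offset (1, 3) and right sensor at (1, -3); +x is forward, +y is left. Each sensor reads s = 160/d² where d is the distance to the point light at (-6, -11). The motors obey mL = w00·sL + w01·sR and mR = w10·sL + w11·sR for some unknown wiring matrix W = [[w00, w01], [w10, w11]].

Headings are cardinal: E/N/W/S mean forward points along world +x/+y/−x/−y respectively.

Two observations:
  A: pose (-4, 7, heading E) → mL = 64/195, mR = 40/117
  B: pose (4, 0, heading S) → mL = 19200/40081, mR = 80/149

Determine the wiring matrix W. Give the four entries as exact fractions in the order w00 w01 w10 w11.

obs A: pose=(-4,7,E) → sL=16/45, sR=80/117, mL=64/195, mR=40/117
obs B: pose=(4,0,S) → sL=160/269, sR=160/149, mL=19200/40081, mR=80/149
sensor matrix S = [[16/45, 80/117], [160/269, 160/149]]; det S = -38912/1563159
solve [mL_A; mL_B] = S·[w00; w01] and [mR_A; mR_B] = S·[w10; w11]:
  w00 = -1, w01 = 1, w10 = 0, w11 = 1/2

-1 1 0 1/2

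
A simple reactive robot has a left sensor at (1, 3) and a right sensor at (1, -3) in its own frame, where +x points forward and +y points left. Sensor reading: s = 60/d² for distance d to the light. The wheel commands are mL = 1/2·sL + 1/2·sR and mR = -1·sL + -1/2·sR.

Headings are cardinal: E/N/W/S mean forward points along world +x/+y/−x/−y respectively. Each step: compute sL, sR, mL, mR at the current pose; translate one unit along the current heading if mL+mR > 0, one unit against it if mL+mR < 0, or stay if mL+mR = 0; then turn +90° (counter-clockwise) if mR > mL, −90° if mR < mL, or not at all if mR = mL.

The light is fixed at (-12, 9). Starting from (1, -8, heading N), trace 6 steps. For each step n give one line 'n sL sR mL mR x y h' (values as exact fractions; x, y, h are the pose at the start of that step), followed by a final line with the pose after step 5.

n=0: pose=(1,-8,N); sL=15/89, sR=15/128; mL=3255/22784, mR=-5175/22784; mL+mR=-15/178 → advance -1; mR−mL=-4215/11392 → turn -1·90°
n=1: pose=(1,-9,E); sL=60/421, sR=60/637; mL=31740/268177, mR=-50850/268177; mL+mR=-30/421 → advance -1; mR−mL=-82590/268177 → turn -1·90°
n=2: pose=(0,-9,S); sL=30/293, sR=30/221; mL=7710/64753, mR=-11025/64753; mL+mR=-15/293 → advance -1; mR−mL=-18735/64753 → turn -1·90°
n=3: pose=(0,-8,W); sL=60/521, sR=60/317; mL=25140/165157, mR=-34650/165157; mL+mR=-30/521 → advance -1; mR−mL=-59790/165157 → turn -1·90°
n=4: pose=(1,-8,N); sL=15/89, sR=15/128; mL=3255/22784, mR=-5175/22784; mL+mR=-15/178 → advance -1; mR−mL=-4215/11392 → turn -1·90°
n=5: pose=(1,-9,E); sL=60/421, sR=60/637; mL=31740/268177, mR=-50850/268177; mL+mR=-30/421 → advance -1; mR−mL=-82590/268177 → turn -1·90°

0 15/89 15/128 3255/22784 -5175/22784 1 -8 N
1 60/421 60/637 31740/268177 -50850/268177 1 -9 E
2 30/293 30/221 7710/64753 -11025/64753 0 -9 S
3 60/521 60/317 25140/165157 -34650/165157 0 -8 W
4 15/89 15/128 3255/22784 -5175/22784 1 -8 N
5 60/421 60/637 31740/268177 -50850/268177 1 -9 E
final 0 -9 S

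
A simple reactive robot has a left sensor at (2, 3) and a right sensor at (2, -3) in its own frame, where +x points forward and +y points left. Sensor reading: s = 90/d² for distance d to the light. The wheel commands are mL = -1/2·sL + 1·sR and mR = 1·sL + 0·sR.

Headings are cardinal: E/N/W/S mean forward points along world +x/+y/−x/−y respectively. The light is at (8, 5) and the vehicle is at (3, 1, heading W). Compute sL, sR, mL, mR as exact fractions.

45/49 9/5 657/490 45/49

left sensor world pos  = (1, -2); dL² = 98
right sensor world pos = (1, 4); dR² = 50
sL = 90/98 = 45/49
sR = 90/50 = 9/5
mL = -1/2·sL + 1·sR = 657/490
mR = 1·sL + 0·sR = 45/49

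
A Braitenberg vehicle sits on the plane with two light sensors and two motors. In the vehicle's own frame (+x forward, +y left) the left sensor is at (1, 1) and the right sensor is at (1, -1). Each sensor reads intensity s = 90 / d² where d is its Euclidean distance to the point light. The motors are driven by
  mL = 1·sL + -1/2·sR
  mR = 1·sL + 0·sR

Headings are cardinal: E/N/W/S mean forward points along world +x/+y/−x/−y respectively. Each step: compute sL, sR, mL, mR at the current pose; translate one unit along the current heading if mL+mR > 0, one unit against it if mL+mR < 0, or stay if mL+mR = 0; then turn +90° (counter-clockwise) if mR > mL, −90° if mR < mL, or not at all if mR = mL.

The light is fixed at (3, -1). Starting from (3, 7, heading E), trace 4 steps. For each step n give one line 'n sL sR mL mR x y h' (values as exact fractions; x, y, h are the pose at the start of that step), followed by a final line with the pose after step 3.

0 45/41 9/5 81/410 45/41 3 7 E
1 10/9 18/17 89/153 10/9 4 7 N
2 45/32 9/10 153/160 45/32 4 8 W
3 18/13 18/13 9/13 18/13 3 8 S
final 3 7 E

n=0: pose=(3,7,E); sL=45/41, sR=9/5; mL=81/410, mR=45/41; mL+mR=531/410 → advance +1; mR−mL=9/10 → turn +1·90°
n=1: pose=(4,7,N); sL=10/9, sR=18/17; mL=89/153, mR=10/9; mL+mR=259/153 → advance +1; mR−mL=9/17 → turn +1·90°
n=2: pose=(4,8,W); sL=45/32, sR=9/10; mL=153/160, mR=45/32; mL+mR=189/80 → advance +1; mR−mL=9/20 → turn +1·90°
n=3: pose=(3,8,S); sL=18/13, sR=18/13; mL=9/13, mR=18/13; mL+mR=27/13 → advance +1; mR−mL=9/13 → turn +1·90°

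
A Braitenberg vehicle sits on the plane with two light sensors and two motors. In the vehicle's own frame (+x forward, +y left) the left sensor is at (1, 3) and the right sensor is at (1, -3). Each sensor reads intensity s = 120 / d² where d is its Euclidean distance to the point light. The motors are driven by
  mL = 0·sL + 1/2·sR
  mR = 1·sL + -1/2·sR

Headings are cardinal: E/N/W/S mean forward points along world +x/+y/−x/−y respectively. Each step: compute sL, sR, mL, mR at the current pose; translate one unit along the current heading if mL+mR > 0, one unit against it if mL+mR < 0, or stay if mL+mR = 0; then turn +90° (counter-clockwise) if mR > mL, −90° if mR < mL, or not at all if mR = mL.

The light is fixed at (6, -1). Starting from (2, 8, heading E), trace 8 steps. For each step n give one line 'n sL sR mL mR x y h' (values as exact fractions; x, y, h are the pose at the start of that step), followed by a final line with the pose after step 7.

n=0: pose=(2,8,E); sL=40/51, sR=8/3; mL=4/3, mR=-28/51; mL+mR=40/51 → advance +1; mR−mL=-32/17 → turn -1·90°
n=1: pose=(3,8,S); sL=15/8, sR=6/5; mL=3/5, mR=51/40; mL+mR=15/8 → advance +1; mR−mL=27/40 → turn +1·90°
n=2: pose=(3,7,E); sL=24/25, sR=120/29; mL=60/29, mR=-804/725; mL+mR=24/25 → advance +1; mR−mL=-2304/725 → turn -1·90°
n=3: pose=(4,7,S); sL=12/5, sR=60/37; mL=30/37, mR=294/185; mL+mR=12/5 → advance +1; mR−mL=144/185 → turn +1·90°
n=4: pose=(4,6,E); sL=120/101, sR=120/17; mL=60/17, mR=-4020/1717; mL+mR=120/101 → advance +1; mR−mL=-10080/1717 → turn -1·90°
n=5: pose=(5,6,S); sL=3, sR=30/13; mL=15/13, mR=24/13; mL+mR=3 → advance +1; mR−mL=9/13 → turn +1·90°
n=6: pose=(5,5,E); sL=40/27, sR=40/3; mL=20/3, mR=-140/27; mL+mR=40/27 → advance +1; mR−mL=-320/27 → turn -1·90°
n=7: pose=(6,5,S); sL=60/17, sR=60/17; mL=30/17, mR=30/17; mL+mR=60/17 → advance +1; mR−mL=0 → turn +0·90°

0 40/51 8/3 4/3 -28/51 2 8 E
1 15/8 6/5 3/5 51/40 3 8 S
2 24/25 120/29 60/29 -804/725 3 7 E
3 12/5 60/37 30/37 294/185 4 7 S
4 120/101 120/17 60/17 -4020/1717 4 6 E
5 3 30/13 15/13 24/13 5 6 S
6 40/27 40/3 20/3 -140/27 5 5 E
7 60/17 60/17 30/17 30/17 6 5 S
final 6 4 S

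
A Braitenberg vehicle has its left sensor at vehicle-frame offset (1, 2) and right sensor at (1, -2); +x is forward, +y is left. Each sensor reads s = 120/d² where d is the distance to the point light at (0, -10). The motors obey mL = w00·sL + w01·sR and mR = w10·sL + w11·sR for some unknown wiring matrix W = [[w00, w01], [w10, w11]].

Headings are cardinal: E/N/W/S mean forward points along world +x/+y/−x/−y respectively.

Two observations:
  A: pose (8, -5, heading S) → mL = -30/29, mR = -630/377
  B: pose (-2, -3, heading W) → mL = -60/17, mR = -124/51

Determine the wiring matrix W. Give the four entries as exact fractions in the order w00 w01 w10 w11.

obs A: pose=(8,-5,S) → sL=30/29, sR=30/13, mL=-30/29, mR=-630/377
obs B: pose=(-2,-3,W) → sL=60/17, sR=4/3, mL=-60/17, mR=-124/51
sensor matrix S = [[30/29, 30/13], [60/17, 4/3]]; det S = -43360/6409
solve [mL_A; mL_B] = S·[w00; w01] and [mR_A; mR_B] = S·[w10; w11]:
  w00 = -1, w01 = 0, w10 = -1/2, w11 = -1/2

-1 0 -1/2 -1/2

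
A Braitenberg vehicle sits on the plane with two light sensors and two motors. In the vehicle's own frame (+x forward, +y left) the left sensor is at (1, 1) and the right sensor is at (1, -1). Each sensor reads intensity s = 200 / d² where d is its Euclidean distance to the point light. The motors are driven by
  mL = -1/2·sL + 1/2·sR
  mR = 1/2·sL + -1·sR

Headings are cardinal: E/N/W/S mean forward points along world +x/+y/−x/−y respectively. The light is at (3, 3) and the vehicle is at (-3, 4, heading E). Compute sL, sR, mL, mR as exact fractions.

200/29 8 16/29 -132/29

left sensor world pos  = (-2, 5); dL² = 29
right sensor world pos = (-2, 3); dR² = 25
sL = 200/29 = 200/29
sR = 200/25 = 8
mL = -1/2·sL + 1/2·sR = 16/29
mR = 1/2·sL + -1·sR = -132/29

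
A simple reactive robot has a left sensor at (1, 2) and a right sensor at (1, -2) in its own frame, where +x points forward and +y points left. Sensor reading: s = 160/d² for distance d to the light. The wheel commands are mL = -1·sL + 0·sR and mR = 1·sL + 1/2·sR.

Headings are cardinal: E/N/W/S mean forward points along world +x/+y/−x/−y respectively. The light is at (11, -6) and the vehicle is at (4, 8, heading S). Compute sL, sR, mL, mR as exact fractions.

80/97 16/25 -80/97 2776/2425

left sensor world pos  = (6, 7); dL² = 194
right sensor world pos = (2, 7); dR² = 250
sL = 160/194 = 80/97
sR = 160/250 = 16/25
mL = -1·sL + 0·sR = -80/97
mR = 1·sL + 1/2·sR = 2776/2425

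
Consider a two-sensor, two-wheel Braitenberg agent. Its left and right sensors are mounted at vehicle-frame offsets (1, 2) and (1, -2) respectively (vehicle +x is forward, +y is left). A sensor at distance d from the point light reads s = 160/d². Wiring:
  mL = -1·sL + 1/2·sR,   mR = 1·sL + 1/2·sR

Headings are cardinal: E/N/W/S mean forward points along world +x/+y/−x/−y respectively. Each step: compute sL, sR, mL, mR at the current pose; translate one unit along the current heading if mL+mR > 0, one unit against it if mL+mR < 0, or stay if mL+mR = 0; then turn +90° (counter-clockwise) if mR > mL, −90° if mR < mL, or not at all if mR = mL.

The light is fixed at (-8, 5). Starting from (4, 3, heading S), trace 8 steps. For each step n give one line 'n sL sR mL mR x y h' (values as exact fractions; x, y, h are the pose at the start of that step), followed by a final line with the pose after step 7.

n=0: pose=(4,3,S); sL=32/41, sR=160/109; mL=-208/4469, mR=6768/4469; mL+mR=160/109 → advance +1; mR−mL=64/41 → turn +1·90°
n=1: pose=(4,2,E); sL=16/17, sR=80/97; mL=-872/1649, mR=2232/1649; mL+mR=80/97 → advance +1; mR−mL=32/17 → turn +1·90°
n=2: pose=(5,2,N); sL=32/25, sR=160/229; mL=-5328/5725, mR=9328/5725; mL+mR=160/229 → advance +1; mR−mL=64/25 → turn +1·90°
n=3: pose=(5,3,W); sL=1, sR=10/9; mL=-4/9, mR=14/9; mL+mR=10/9 → advance +1; mR−mL=2 → turn +1·90°
n=4: pose=(4,3,S); sL=32/41, sR=160/109; mL=-208/4469, mR=6768/4469; mL+mR=160/109 → advance +1; mR−mL=64/41 → turn +1·90°
n=5: pose=(4,2,E); sL=16/17, sR=80/97; mL=-872/1649, mR=2232/1649; mL+mR=80/97 → advance +1; mR−mL=32/17 → turn +1·90°
n=6: pose=(5,2,N); sL=32/25, sR=160/229; mL=-5328/5725, mR=9328/5725; mL+mR=160/229 → advance +1; mR−mL=64/25 → turn +1·90°
n=7: pose=(5,3,W); sL=1, sR=10/9; mL=-4/9, mR=14/9; mL+mR=10/9 → advance +1; mR−mL=2 → turn +1·90°

0 32/41 160/109 -208/4469 6768/4469 4 3 S
1 16/17 80/97 -872/1649 2232/1649 4 2 E
2 32/25 160/229 -5328/5725 9328/5725 5 2 N
3 1 10/9 -4/9 14/9 5 3 W
4 32/41 160/109 -208/4469 6768/4469 4 3 S
5 16/17 80/97 -872/1649 2232/1649 4 2 E
6 32/25 160/229 -5328/5725 9328/5725 5 2 N
7 1 10/9 -4/9 14/9 5 3 W
final 4 3 S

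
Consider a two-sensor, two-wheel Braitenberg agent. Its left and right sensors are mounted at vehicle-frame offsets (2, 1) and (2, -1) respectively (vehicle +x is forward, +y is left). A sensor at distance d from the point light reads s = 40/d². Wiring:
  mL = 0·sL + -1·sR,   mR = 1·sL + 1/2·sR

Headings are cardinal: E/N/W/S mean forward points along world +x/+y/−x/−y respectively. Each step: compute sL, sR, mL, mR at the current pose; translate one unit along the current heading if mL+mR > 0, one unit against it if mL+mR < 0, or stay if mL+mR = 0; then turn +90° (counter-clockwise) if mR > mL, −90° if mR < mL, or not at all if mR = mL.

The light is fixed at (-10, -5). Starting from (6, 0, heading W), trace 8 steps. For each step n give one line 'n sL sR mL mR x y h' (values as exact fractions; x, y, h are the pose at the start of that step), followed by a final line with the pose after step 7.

0 10/53 5/29 -5/29 845/3074 6 0 W
1 8/53 8/41 -8/41 540/2173 5 0 S
2 20/157 20/149 -20/149 4550/23393 5 -1 E
3 40/261 8/65 -8/65 3644/16965 6 -1 N
4 10/53 5/29 -5/29 845/3074 6 0 W
5 8/53 8/41 -8/41 540/2173 5 0 S
6 20/157 20/149 -20/149 4550/23393 5 -1 E
7 40/261 8/65 -8/65 3644/16965 6 -1 N
final 6 0 W

n=0: pose=(6,0,W); sL=10/53, sR=5/29; mL=-5/29, mR=845/3074; mL+mR=315/3074 → advance +1; mR−mL=1375/3074 → turn +1·90°
n=1: pose=(5,0,S); sL=8/53, sR=8/41; mL=-8/41, mR=540/2173; mL+mR=116/2173 → advance +1; mR−mL=964/2173 → turn +1·90°
n=2: pose=(5,-1,E); sL=20/157, sR=20/149; mL=-20/149, mR=4550/23393; mL+mR=1410/23393 → advance +1; mR−mL=7690/23393 → turn +1·90°
n=3: pose=(6,-1,N); sL=40/261, sR=8/65; mL=-8/65, mR=3644/16965; mL+mR=1556/16965 → advance +1; mR−mL=5732/16965 → turn +1·90°
n=4: pose=(6,0,W); sL=10/53, sR=5/29; mL=-5/29, mR=845/3074; mL+mR=315/3074 → advance +1; mR−mL=1375/3074 → turn +1·90°
n=5: pose=(5,0,S); sL=8/53, sR=8/41; mL=-8/41, mR=540/2173; mL+mR=116/2173 → advance +1; mR−mL=964/2173 → turn +1·90°
n=6: pose=(5,-1,E); sL=20/157, sR=20/149; mL=-20/149, mR=4550/23393; mL+mR=1410/23393 → advance +1; mR−mL=7690/23393 → turn +1·90°
n=7: pose=(6,-1,N); sL=40/261, sR=8/65; mL=-8/65, mR=3644/16965; mL+mR=1556/16965 → advance +1; mR−mL=5732/16965 → turn +1·90°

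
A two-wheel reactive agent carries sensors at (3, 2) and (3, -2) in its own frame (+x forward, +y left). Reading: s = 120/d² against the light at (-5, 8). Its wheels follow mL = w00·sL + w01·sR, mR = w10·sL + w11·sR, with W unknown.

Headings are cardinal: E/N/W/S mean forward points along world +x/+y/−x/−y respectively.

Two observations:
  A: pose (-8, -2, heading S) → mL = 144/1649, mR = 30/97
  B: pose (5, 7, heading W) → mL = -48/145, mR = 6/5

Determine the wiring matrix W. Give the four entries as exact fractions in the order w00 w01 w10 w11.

1 -1 0 1/2

obs A: pose=(-8,-2,S) → sL=12/17, sR=60/97, mL=144/1649, mR=30/97
obs B: pose=(5,7,W) → sL=60/29, sR=12/5, mL=-48/145, mR=6/5
sensor matrix S = [[12/17, 60/97], [60/29, 12/5]]; det S = 99072/239105
solve [mL_A; mL_B] = S·[w00; w01] and [mR_A; mR_B] = S·[w10; w11]:
  w00 = 1, w01 = -1, w10 = 0, w11 = 1/2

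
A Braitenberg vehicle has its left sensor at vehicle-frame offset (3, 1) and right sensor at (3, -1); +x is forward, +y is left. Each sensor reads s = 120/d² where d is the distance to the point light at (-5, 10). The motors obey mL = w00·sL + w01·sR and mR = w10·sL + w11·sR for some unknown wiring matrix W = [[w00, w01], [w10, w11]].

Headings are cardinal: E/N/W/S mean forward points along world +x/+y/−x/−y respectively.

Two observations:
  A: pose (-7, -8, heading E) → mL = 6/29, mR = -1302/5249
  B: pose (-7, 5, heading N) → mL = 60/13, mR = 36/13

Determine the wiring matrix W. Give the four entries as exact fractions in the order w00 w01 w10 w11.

obs A: pose=(-7,-8,E) → sL=12/29, sR=60/181, mL=6/29, mR=-1302/5249
obs B: pose=(-7,5,N) → sL=120/13, sR=24, mL=60/13, mR=36/13
sensor matrix S = [[12/29, 60/181], [120/13, 24]]; det S = 468864/68237
solve [mL_A; mL_B] = S·[w00; w01] and [mR_A; mR_B] = S·[w10; w11]:
  w00 = 1/2, w01 = 0, w10 = -1, w11 = 1/2

1/2 0 -1 1/2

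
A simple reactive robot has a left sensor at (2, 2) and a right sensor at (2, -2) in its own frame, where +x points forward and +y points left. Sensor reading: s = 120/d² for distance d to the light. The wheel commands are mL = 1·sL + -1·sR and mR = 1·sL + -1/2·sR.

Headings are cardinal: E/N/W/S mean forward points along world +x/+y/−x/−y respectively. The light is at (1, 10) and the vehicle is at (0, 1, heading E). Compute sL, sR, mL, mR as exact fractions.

12/5 60/61 432/305 582/305

left sensor world pos  = (2, 3); dL² = 50
right sensor world pos = (2, -1); dR² = 122
sL = 120/50 = 12/5
sR = 120/122 = 60/61
mL = 1·sL + -1·sR = 432/305
mR = 1·sL + -1/2·sR = 582/305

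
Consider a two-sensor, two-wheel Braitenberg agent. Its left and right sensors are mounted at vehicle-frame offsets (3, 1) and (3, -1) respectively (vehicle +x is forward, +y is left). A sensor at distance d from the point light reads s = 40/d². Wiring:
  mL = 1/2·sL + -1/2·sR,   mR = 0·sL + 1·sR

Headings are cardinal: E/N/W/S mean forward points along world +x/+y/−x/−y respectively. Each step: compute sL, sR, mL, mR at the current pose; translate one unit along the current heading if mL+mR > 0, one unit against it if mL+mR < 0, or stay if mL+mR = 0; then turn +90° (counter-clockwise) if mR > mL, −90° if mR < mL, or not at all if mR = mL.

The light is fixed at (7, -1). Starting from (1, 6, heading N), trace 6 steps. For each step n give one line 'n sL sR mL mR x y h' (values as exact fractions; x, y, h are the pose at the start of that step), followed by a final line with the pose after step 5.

0 40/149 8/25 -96/3725 8/25 1 6 N
1 4/13 20/81 32/1053 20/81 1 7 W
2 40/61 40/89 560/5429 40/89 0 7 S
3 1/2 10/13 -7/52 10/13 0 6 E
4 40/149 8/25 -96/3725 8/25 1 6 N
5 4/13 20/81 32/1053 20/81 1 7 W
final 0 7 S

n=0: pose=(1,6,N); sL=40/149, sR=8/25; mL=-96/3725, mR=8/25; mL+mR=1096/3725 → advance +1; mR−mL=1288/3725 → turn +1·90°
n=1: pose=(1,7,W); sL=4/13, sR=20/81; mL=32/1053, mR=20/81; mL+mR=292/1053 → advance +1; mR−mL=76/351 → turn +1·90°
n=2: pose=(0,7,S); sL=40/61, sR=40/89; mL=560/5429, mR=40/89; mL+mR=3000/5429 → advance +1; mR−mL=1880/5429 → turn +1·90°
n=3: pose=(0,6,E); sL=1/2, sR=10/13; mL=-7/52, mR=10/13; mL+mR=33/52 → advance +1; mR−mL=47/52 → turn +1·90°
n=4: pose=(1,6,N); sL=40/149, sR=8/25; mL=-96/3725, mR=8/25; mL+mR=1096/3725 → advance +1; mR−mL=1288/3725 → turn +1·90°
n=5: pose=(1,7,W); sL=4/13, sR=20/81; mL=32/1053, mR=20/81; mL+mR=292/1053 → advance +1; mR−mL=76/351 → turn +1·90°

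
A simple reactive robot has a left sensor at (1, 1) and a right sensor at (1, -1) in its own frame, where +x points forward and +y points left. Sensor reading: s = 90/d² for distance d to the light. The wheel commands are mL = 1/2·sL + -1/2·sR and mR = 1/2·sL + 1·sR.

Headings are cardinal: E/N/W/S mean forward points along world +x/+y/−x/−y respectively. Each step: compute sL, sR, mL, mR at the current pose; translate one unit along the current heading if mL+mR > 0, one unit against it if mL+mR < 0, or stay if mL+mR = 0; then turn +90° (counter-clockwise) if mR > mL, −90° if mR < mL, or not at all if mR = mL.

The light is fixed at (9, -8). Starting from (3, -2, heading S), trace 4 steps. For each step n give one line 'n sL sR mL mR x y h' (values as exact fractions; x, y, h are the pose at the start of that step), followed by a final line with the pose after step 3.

n=0: pose=(3,-2,S); sL=9/5, sR=45/37; mL=54/185, mR=783/370; mL+mR=891/370 → advance +1; mR−mL=135/74 → turn +1·90°
n=1: pose=(3,-3,E); sL=90/61, sR=90/41; mL=-900/2501, mR=7335/2501; mL+mR=6435/2501 → advance +1; mR−mL=135/41 → turn +1·90°
n=2: pose=(4,-3,N); sL=5/4, sR=45/26; mL=-25/104, mR=245/104; mL+mR=55/26 → advance +1; mR−mL=135/52 → turn +1·90°
n=3: pose=(4,-2,W); sL=90/61, sR=18/17; mL=216/1037, mR=1863/1037; mL+mR=2079/1037 → advance +1; mR−mL=27/17 → turn +1·90°

0 9/5 45/37 54/185 783/370 3 -2 S
1 90/61 90/41 -900/2501 7335/2501 3 -3 E
2 5/4 45/26 -25/104 245/104 4 -3 N
3 90/61 18/17 216/1037 1863/1037 4 -2 W
final 3 -2 S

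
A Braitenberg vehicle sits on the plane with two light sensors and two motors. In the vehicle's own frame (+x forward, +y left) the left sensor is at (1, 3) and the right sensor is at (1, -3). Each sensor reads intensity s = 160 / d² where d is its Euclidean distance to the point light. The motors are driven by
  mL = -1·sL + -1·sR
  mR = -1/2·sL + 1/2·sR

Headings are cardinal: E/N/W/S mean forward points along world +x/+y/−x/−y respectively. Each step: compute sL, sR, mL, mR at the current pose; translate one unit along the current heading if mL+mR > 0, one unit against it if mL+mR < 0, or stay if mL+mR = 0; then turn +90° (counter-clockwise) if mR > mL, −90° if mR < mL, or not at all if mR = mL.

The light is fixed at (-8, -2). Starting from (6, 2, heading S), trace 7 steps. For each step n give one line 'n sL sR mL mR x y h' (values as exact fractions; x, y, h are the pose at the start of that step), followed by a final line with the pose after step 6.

0 80/149 16/13 -3424/1937 672/1937 6 2 S
1 160/289 160/229 -82880/66181 4800/66181 6 3 E
2 20/17 40/73 -2140/1241 -390/1241 5 3 N
3 32/29 160/193 -10816/5597 -768/5597 5 2 W
4 80/149 16/13 -3424/1937 672/1937 6 2 S
5 160/289 160/229 -82880/66181 4800/66181 6 3 E
6 20/17 40/73 -2140/1241 -390/1241 5 3 N
final 5 2 W

n=0: pose=(6,2,S); sL=80/149, sR=16/13; mL=-3424/1937, mR=672/1937; mL+mR=-2752/1937 → advance -1; mR−mL=4096/1937 → turn +1·90°
n=1: pose=(6,3,E); sL=160/289, sR=160/229; mL=-82880/66181, mR=4800/66181; mL+mR=-78080/66181 → advance -1; mR−mL=87680/66181 → turn +1·90°
n=2: pose=(5,3,N); sL=20/17, sR=40/73; mL=-2140/1241, mR=-390/1241; mL+mR=-2530/1241 → advance -1; mR−mL=1750/1241 → turn +1·90°
n=3: pose=(5,2,W); sL=32/29, sR=160/193; mL=-10816/5597, mR=-768/5597; mL+mR=-11584/5597 → advance -1; mR−mL=10048/5597 → turn +1·90°
n=4: pose=(6,2,S); sL=80/149, sR=16/13; mL=-3424/1937, mR=672/1937; mL+mR=-2752/1937 → advance -1; mR−mL=4096/1937 → turn +1·90°
n=5: pose=(6,3,E); sL=160/289, sR=160/229; mL=-82880/66181, mR=4800/66181; mL+mR=-78080/66181 → advance -1; mR−mL=87680/66181 → turn +1·90°
n=6: pose=(5,3,N); sL=20/17, sR=40/73; mL=-2140/1241, mR=-390/1241; mL+mR=-2530/1241 → advance -1; mR−mL=1750/1241 → turn +1·90°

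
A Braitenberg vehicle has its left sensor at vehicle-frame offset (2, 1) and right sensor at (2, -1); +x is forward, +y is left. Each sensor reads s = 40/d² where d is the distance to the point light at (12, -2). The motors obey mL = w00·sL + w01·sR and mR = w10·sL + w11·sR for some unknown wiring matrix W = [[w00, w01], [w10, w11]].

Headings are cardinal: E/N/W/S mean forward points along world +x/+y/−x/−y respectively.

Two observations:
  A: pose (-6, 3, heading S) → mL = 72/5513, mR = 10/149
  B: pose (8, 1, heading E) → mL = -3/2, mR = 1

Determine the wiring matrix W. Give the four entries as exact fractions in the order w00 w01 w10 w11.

1/2 -1/2 1/2 0

obs A: pose=(-6,3,S) → sL=20/149, sR=4/37, mL=72/5513, mR=10/149
obs B: pose=(8,1,E) → sL=2, sR=5, mL=-3/2, mR=1
sensor matrix S = [[20/149, 4/37], [2, 5]]; det S = 2508/5513
solve [mL_A; mL_B] = S·[w00; w01] and [mR_A; mR_B] = S·[w10; w11]:
  w00 = 1/2, w01 = -1/2, w10 = 1/2, w11 = 0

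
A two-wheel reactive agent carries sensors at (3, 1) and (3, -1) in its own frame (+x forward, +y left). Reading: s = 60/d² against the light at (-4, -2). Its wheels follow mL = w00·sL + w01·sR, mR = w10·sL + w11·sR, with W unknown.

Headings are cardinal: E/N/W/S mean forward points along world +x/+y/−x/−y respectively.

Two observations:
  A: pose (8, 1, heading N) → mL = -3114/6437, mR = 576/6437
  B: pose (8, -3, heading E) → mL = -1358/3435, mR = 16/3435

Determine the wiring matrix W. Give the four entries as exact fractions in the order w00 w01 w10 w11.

-1/2 -1 1 -1

obs A: pose=(8,1,N) → sL=60/157, sR=12/41, mL=-3114/6437, mR=576/6437
obs B: pose=(8,-3,E) → sL=4/15, sR=60/229, mL=-1358/3435, mR=16/3435
sensor matrix S = [[60/157, 12/41], [4/15, 60/229]]; det S = 162752/7370365
solve [mL_A; mL_B] = S·[w00; w01] and [mR_A; mR_B] = S·[w10; w11]:
  w00 = -1/2, w01 = -1, w10 = 1, w11 = -1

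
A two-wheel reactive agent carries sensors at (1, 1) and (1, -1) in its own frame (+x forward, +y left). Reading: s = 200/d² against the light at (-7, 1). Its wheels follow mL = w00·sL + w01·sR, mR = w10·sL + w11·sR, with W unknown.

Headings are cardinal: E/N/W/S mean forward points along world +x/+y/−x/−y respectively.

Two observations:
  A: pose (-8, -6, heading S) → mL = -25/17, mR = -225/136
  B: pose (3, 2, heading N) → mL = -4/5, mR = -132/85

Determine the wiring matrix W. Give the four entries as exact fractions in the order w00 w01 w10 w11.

obs A: pose=(-8,-6,S) → sL=25/8, sR=50/17, mL=-25/17, mR=-225/136
obs B: pose=(3,2,N) → sL=40/17, sR=8/5, mL=-4/5, mR=-132/85
sensor matrix S = [[25/8, 50/17], [40/17, 8/5]]; det S = -555/289
solve [mL_A; mL_B] = S·[w00; w01] and [mR_A; mR_B] = S·[w10; w11]:
  w00 = 0, w01 = -1/2, w10 = -1, w11 = 1/2

0 -1/2 -1 1/2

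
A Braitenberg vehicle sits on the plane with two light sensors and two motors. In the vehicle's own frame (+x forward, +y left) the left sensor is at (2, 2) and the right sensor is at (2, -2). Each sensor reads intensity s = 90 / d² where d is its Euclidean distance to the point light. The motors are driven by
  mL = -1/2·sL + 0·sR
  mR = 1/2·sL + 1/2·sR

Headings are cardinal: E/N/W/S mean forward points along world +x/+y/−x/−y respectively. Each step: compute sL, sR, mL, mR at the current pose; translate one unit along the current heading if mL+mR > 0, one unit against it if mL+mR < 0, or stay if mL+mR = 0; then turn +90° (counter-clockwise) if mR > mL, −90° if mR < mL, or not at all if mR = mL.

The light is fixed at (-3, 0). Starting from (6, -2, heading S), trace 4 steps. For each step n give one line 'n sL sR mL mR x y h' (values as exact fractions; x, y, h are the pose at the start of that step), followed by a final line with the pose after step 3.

n=0: pose=(6,-2,S); sL=90/137, sR=18/13; mL=-45/137, mR=1818/1781; mL+mR=9/13 → advance +1; mR−mL=2403/1781 → turn +1·90°
n=1: pose=(6,-3,E); sL=45/61, sR=45/73; mL=-45/122, mR=3015/4453; mL+mR=45/146 → advance +1; mR−mL=9315/8906 → turn +1·90°
n=2: pose=(7,-3,N); sL=18/13, sR=18/29; mL=-9/13, mR=378/377; mL+mR=9/29 → advance +1; mR−mL=639/377 → turn +1·90°
n=3: pose=(7,-2,W); sL=9/8, sR=45/32; mL=-9/16, mR=81/64; mL+mR=45/64 → advance +1; mR−mL=117/64 → turn +1·90°

0 90/137 18/13 -45/137 1818/1781 6 -2 S
1 45/61 45/73 -45/122 3015/4453 6 -3 E
2 18/13 18/29 -9/13 378/377 7 -3 N
3 9/8 45/32 -9/16 81/64 7 -2 W
final 6 -2 S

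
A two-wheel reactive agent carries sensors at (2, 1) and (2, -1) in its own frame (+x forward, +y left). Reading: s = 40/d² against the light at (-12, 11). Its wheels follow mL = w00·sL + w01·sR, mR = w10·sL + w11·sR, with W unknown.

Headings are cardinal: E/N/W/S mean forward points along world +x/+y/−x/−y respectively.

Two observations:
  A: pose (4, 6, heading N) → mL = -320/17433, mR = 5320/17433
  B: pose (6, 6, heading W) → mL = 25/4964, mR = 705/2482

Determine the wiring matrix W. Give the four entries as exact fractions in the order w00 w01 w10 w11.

obs A: pose=(4,6,N) → sL=20/117, sR=20/149, mL=-320/17433, mR=5320/17433
obs B: pose=(6,6,W) → sL=10/73, sR=5/34, mL=25/4964, mR=705/2482
sensor matrix S = [[20/117, 20/149], [10/73, 5/34]]; det S = 146050/21634353
solve [mL_A; mL_B] = S·[w00; w01] and [mR_A; mR_B] = S·[w10; w11]:
  w00 = -1/2, w01 = 1/2, w10 = 1, w11 = 1

-1/2 1/2 1 1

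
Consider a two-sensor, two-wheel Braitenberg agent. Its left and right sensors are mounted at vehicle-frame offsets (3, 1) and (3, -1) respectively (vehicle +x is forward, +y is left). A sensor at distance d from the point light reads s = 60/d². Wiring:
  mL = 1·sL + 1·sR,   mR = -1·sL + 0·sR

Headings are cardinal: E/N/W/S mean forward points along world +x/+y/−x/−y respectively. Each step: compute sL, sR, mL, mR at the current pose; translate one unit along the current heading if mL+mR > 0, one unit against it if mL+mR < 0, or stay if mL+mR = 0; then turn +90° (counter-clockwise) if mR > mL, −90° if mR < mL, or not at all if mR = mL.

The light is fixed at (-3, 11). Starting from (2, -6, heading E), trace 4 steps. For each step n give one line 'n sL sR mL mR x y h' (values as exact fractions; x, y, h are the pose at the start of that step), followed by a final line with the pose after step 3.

n=0: pose=(2,-6,E); sL=3/16, sR=15/97; mL=531/1552, mR=-3/16; mL+mR=15/97 → advance +1; mR−mL=-411/776 → turn -1·90°
n=1: pose=(3,-6,S); sL=60/449, sR=12/85; mL=10488/38165, mR=-60/449; mL+mR=12/85 → advance +1; mR−mL=-15588/38165 → turn -1·90°
n=2: pose=(3,-7,W); sL=6/37, sR=30/149; mL=2004/5513, mR=-6/37; mL+mR=30/149 → advance +1; mR−mL=-2898/5513 → turn -1·90°
n=3: pose=(2,-7,N); sL=60/241, sR=20/87; mL=10040/20967, mR=-60/241; mL+mR=20/87 → advance +1; mR−mL=-15260/20967 → turn -1·90°

0 3/16 15/97 531/1552 -3/16 2 -6 E
1 60/449 12/85 10488/38165 -60/449 3 -6 S
2 6/37 30/149 2004/5513 -6/37 3 -7 W
3 60/241 20/87 10040/20967 -60/241 2 -7 N
final 2 -6 E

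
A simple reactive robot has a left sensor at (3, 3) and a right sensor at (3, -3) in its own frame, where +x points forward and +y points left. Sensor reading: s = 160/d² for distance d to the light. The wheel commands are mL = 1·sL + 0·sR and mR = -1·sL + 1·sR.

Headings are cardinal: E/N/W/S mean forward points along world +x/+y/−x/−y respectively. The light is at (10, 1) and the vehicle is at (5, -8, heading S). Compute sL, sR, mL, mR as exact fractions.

left sensor world pos  = (8, -11); dL² = 148
right sensor world pos = (2, -11); dR² = 208
sL = 160/148 = 40/37
sR = 160/208 = 10/13
mL = 1·sL + 0·sR = 40/37
mR = -1·sL + 1·sR = -150/481

40/37 10/13 40/37 -150/481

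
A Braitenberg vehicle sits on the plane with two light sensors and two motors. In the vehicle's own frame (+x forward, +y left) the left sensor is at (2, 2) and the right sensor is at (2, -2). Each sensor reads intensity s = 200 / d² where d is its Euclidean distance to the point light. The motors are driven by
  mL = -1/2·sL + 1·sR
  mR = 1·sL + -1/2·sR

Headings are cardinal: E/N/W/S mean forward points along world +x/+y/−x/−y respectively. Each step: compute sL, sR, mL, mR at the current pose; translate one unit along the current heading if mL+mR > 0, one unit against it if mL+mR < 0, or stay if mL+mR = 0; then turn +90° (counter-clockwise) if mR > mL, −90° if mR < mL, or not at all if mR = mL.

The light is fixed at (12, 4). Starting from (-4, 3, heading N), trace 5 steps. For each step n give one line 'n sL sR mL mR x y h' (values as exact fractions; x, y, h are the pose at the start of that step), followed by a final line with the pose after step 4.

n=0: pose=(-4,3,N); sL=8/13, sR=200/197; mL=1812/2561, mR=276/2561; mL+mR=2088/2561 → advance +1; mR−mL=-1536/2561 → turn -1·90°
n=1: pose=(-4,4,E); sL=1, sR=1; mL=1/2, mR=1/2; mL+mR=1 → advance +1; mR−mL=0 → turn +0·90°
n=2: pose=(-3,4,E); sL=200/173, sR=200/173; mL=100/173, mR=100/173; mL+mR=200/173 → advance +1; mR−mL=0 → turn +0·90°
n=3: pose=(-2,4,E); sL=50/37, sR=50/37; mL=25/37, mR=25/37; mL+mR=50/37 → advance +1; mR−mL=0 → turn +0·90°
n=4: pose=(-1,4,E); sL=8/5, sR=8/5; mL=4/5, mR=4/5; mL+mR=8/5 → advance +1; mR−mL=0 → turn +0·90°

0 8/13 200/197 1812/2561 276/2561 -4 3 N
1 1 1 1/2 1/2 -4 4 E
2 200/173 200/173 100/173 100/173 -3 4 E
3 50/37 50/37 25/37 25/37 -2 4 E
4 8/5 8/5 4/5 4/5 -1 4 E
final 0 4 E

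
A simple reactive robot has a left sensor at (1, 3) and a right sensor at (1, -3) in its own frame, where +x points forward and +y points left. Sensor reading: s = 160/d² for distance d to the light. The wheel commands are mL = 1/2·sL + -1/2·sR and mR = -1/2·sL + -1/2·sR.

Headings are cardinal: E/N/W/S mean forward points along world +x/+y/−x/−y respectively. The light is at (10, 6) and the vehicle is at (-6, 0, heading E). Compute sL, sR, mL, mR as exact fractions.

80/117 80/153 160/1989 -400/663

left sensor world pos  = (-5, 3); dL² = 234
right sensor world pos = (-5, -3); dR² = 306
sL = 160/234 = 80/117
sR = 160/306 = 80/153
mL = 1/2·sL + -1/2·sR = 160/1989
mR = -1/2·sL + -1/2·sR = -400/663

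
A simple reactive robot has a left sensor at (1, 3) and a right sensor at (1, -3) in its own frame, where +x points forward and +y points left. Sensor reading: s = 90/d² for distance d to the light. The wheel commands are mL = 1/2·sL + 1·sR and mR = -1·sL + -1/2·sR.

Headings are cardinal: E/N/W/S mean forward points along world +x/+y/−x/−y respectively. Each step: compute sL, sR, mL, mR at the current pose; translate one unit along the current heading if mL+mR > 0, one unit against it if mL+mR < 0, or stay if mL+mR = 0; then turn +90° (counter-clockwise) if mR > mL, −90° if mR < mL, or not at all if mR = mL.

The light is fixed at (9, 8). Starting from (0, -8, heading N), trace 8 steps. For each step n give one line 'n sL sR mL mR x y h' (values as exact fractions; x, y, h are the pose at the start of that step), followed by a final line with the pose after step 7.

0 10/41 10/29 555/1189 -495/1189 0 -8 N
1 45/104 45/194 9045/20176 -5535/10088 0 -7 E
2 18/61 18/85 1863/5185 -2079/5185 -1 -7 S
3 9/41 45/121 4779/9922 -4023/9922 -1 -6 W
4 18/73 90/233 8667/17009 -7479/17009 -2 -6 N
5 9/20 45/178 1701/3560 -513/890 -2 -5 E
6 90/277 90/421 43875/116617 -50355/116617 -3 -5 S
7 45/197 9/25 4671/9850 -4023/9850 -3 -4 W
final -4 -4 N

n=0: pose=(0,-8,N); sL=10/41, sR=10/29; mL=555/1189, mR=-495/1189; mL+mR=60/1189 → advance +1; mR−mL=-1050/1189 → turn -1·90°
n=1: pose=(0,-7,E); sL=45/104, sR=45/194; mL=9045/20176, mR=-5535/10088; mL+mR=-2025/20176 → advance -1; mR−mL=-20115/20176 → turn -1·90°
n=2: pose=(-1,-7,S); sL=18/61, sR=18/85; mL=1863/5185, mR=-2079/5185; mL+mR=-216/5185 → advance -1; mR−mL=-3942/5185 → turn -1·90°
n=3: pose=(-1,-6,W); sL=9/41, sR=45/121; mL=4779/9922, mR=-4023/9922; mL+mR=378/4961 → advance +1; mR−mL=-4401/4961 → turn -1·90°
n=4: pose=(-2,-6,N); sL=18/73, sR=90/233; mL=8667/17009, mR=-7479/17009; mL+mR=1188/17009 → advance +1; mR−mL=-16146/17009 → turn -1·90°
n=5: pose=(-2,-5,E); sL=9/20, sR=45/178; mL=1701/3560, mR=-513/890; mL+mR=-351/3560 → advance -1; mR−mL=-3753/3560 → turn -1·90°
n=6: pose=(-3,-5,S); sL=90/277, sR=90/421; mL=43875/116617, mR=-50355/116617; mL+mR=-6480/116617 → advance -1; mR−mL=-94230/116617 → turn -1·90°
n=7: pose=(-3,-4,W); sL=45/197, sR=9/25; mL=4671/9850, mR=-4023/9850; mL+mR=324/4925 → advance +1; mR−mL=-4347/4925 → turn -1·90°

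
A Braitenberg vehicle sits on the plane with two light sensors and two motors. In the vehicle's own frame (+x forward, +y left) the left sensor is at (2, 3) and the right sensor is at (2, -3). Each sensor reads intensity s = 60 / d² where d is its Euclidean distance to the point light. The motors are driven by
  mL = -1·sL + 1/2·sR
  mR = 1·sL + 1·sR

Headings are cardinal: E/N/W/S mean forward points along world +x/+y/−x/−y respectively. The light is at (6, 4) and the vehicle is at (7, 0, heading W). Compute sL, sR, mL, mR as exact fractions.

left sensor world pos  = (5, -3); dL² = 50
right sensor world pos = (5, 3); dR² = 2
sL = 60/50 = 6/5
sR = 60/2 = 30
mL = -1·sL + 1/2·sR = 69/5
mR = 1·sL + 1·sR = 156/5

6/5 30 69/5 156/5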